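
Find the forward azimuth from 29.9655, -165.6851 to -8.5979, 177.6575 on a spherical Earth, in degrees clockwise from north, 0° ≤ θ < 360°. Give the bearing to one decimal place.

Δλ = 177.6575 − -165.6851 = 343.3426°; wrapped into (−180°, 180°]: -16.6574°.
θ = atan2( sin Δλ · cos φ₂ , cos φ₁ · sin φ₂ − sin φ₁ · cos φ₂ · cos Δλ )
  = atan2(-0.28343, -0.60266) = -154.813° → normalised to [0°, 360°): 205.187°.

205.2°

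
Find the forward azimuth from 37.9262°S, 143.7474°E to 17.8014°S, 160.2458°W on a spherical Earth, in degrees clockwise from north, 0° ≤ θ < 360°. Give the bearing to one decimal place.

Δλ = -160.2458 − 143.7474 = -303.9932°; wrapped into (−180°, 180°]: 56.0068°.
θ = atan2( sin Δλ · cos φ₂ , cos φ₁ · sin φ₂ − sin φ₁ · cos φ₂ · cos Δλ )
  = atan2(0.78941, 0.08604) = 83.780° → normalised to [0°, 360°): 83.780°.

83.8°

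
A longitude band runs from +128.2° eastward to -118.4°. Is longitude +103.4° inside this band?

Band width going east from +128.2° to -118.4°: ((-118.4 − 128.2) mod 360) = 113.4°.
Offset of +103.4° east of the west edge: ((103.4 − 128.2) mod 360) = 335.2°.
335.2° > 113.4° ⇒ outside.

No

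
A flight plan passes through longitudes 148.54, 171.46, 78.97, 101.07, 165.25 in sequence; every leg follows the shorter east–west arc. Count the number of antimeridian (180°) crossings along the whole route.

0

Leg 1: +148.54° → +171.46°, shortest Δλ = 22.92° (east) — does not cross 180°.
Leg 2: +171.46° → +78.97°, shortest Δλ = -92.49° (west) — does not cross 180°.
Leg 3: +78.97° → +101.07°, shortest Δλ = 22.1° (east) — does not cross 180°.
Leg 4: +101.07° → +165.25°, shortest Δλ = 64.18° (east) — does not cross 180°.
Total crossings: 0.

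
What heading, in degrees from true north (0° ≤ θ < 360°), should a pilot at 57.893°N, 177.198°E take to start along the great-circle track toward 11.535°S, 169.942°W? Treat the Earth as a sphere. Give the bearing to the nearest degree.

Δλ = -169.942 − 177.198 = -347.140°; wrapped into (−180°, 180°]: 12.860°.
θ = atan2( sin Δλ · cos φ₂ , cos φ₁ · sin φ₂ − sin φ₁ · cos φ₂ · cos Δλ )
  = atan2(0.21807, -0.91541) = 166.600° → normalised to [0°, 360°): 166.600°.

167°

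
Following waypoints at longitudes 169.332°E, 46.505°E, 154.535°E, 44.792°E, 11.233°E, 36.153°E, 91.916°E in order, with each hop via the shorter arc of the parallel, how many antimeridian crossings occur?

Leg 1: +169.332° → +46.505°, shortest Δλ = -122.827° (west) — does not cross 180°.
Leg 2: +46.505° → +154.535°, shortest Δλ = 108.03° (east) — does not cross 180°.
Leg 3: +154.535° → +44.792°, shortest Δλ = -109.743° (west) — does not cross 180°.
Leg 4: +44.792° → +11.233°, shortest Δλ = -33.559° (west) — does not cross 180°.
Leg 5: +11.233° → +36.153°, shortest Δλ = 24.92° (east) — does not cross 180°.
Leg 6: +36.153° → +91.916°, shortest Δλ = 55.763° (east) — does not cross 180°.
Total crossings: 0.

0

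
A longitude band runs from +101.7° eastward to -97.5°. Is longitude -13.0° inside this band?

No

Band width going east from +101.7° to -97.5°: ((-97.5 − 101.7) mod 360) = 160.8°.
Offset of -13.0° east of the west edge: ((-13.0 − 101.7) mod 360) = 245.3°.
245.3° > 160.8° ⇒ outside.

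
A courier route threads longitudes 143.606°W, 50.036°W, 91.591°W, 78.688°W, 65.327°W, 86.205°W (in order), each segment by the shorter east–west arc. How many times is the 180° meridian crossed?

Leg 1: -143.606° → -50.036°, shortest Δλ = 93.57° (east) — does not cross 180°.
Leg 2: -50.036° → -91.591°, shortest Δλ = -41.555° (west) — does not cross 180°.
Leg 3: -91.591° → -78.688°, shortest Δλ = 12.903° (east) — does not cross 180°.
Leg 4: -78.688° → -65.327°, shortest Δλ = 13.361° (east) — does not cross 180°.
Leg 5: -65.327° → -86.205°, shortest Δλ = -20.878° (west) — does not cross 180°.
Total crossings: 0.

0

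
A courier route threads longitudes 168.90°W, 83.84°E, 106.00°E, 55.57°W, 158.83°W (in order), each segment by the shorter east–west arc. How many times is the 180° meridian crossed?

Leg 1: -168.90° → +83.84°, shortest Δλ = -107.26° (west) — crosses 180°.
Leg 2: +83.84° → +106.00°, shortest Δλ = 22.16° (east) — does not cross 180°.
Leg 3: +106.00° → -55.57°, shortest Δλ = -161.57° (west) — does not cross 180°.
Leg 4: -55.57° → -158.83°, shortest Δλ = -103.26° (west) — does not cross 180°.
Total crossings: 1.

1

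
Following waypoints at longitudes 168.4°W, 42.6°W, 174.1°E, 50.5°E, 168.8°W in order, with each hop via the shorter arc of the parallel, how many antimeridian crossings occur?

2

Leg 1: -168.4° → -42.6°, shortest Δλ = 125.8° (east) — does not cross 180°.
Leg 2: -42.6° → +174.1°, shortest Δλ = -143.3° (west) — crosses 180°.
Leg 3: +174.1° → +50.5°, shortest Δλ = -123.6° (west) — does not cross 180°.
Leg 4: +50.5° → -168.8°, shortest Δλ = 140.7° (east) — crosses 180°.
Total crossings: 2.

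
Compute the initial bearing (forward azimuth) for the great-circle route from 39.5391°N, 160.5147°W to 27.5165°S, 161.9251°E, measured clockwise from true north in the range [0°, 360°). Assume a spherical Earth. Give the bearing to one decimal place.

213.9°

Δλ = 161.9251 − -160.5147 = 322.4398°; wrapped into (−180°, 180°]: -37.5602°.
θ = atan2( sin Δλ · cos φ₂ , cos φ₁ · sin φ₂ − sin φ₁ · cos φ₂ · cos Δλ )
  = atan2(-0.54064, -0.80385) = -146.077° → normalised to [0°, 360°): 213.923°.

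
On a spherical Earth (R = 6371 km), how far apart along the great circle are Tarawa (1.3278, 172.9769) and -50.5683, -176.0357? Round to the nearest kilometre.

Δλ = -176.0357 − 172.9769 = -349.0126°; wrapped into (−180°, 180°]: 10.9874°.
Δφ = -50.5683 − 1.3278 = -51.8961°.
a = sin²(Δφ/2) + cos φ₁ · cos φ₂ · sin²(Δλ/2) = 0.197275.
c = 2·atan2(√a, √(1−a)) = 0.92047 rad → d = 6371·c ≈ 5864.29 km.

5864 km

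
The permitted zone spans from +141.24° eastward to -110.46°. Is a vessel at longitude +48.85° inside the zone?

Band width going east from +141.24° to -110.46°: ((-110.46 − 141.24) mod 360) = 108.30°.
Offset of +48.85° east of the west edge: ((48.85 − 141.24) mod 360) = 267.61°.
267.61° > 108.30° ⇒ outside.

No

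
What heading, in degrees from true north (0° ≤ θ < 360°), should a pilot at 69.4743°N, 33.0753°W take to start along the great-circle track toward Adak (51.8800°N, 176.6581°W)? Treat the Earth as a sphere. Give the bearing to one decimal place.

Δλ = -176.6581 − -33.0753 = -143.5828°.
θ = atan2( sin Δλ · cos φ₂ , cos φ₁ · sin φ₂ − sin φ₁ · cos φ₂ · cos Δλ )
  = atan2(-0.36647, 0.74107) = -26.313° → normalised to [0°, 360°): 333.687°.

333.7°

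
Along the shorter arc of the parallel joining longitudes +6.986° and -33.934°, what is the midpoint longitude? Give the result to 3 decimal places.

-13.474°

Signed shortest Δλ from +6.986° to -33.934° is -40.920°.
Midpoint longitude = +6.986° + (-40.920°)/2 = +6.986° − 20.460° = -13.474°.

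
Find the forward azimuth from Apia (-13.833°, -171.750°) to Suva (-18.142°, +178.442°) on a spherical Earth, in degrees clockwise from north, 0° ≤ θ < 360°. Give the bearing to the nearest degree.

Δλ = 178.442 − -171.750 = 350.192°; wrapped into (−180°, 180°]: -9.808°.
θ = atan2( sin Δλ · cos φ₂ , cos φ₁ · sin φ₂ − sin φ₁ · cos φ₂ · cos Δλ )
  = atan2(-0.16188, -0.07846) = -115.858° → normalised to [0°, 360°): 244.142°.

244°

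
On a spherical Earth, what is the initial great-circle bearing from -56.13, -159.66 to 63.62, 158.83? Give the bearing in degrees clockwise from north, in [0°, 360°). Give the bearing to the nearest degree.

339°

Δλ = 158.83 − -159.66 = 318.49°; wrapped into (−180°, 180°]: -41.51°.
θ = atan2( sin Δλ · cos φ₂ , cos φ₁ · sin φ₂ − sin φ₁ · cos φ₂ · cos Δλ )
  = atan2(-0.29448, 0.77554) = -20.792° → normalised to [0°, 360°): 339.208°.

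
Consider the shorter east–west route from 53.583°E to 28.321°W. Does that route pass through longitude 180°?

Signed shortest Δλ = ((-28.321 − 53.583 + 180) mod 360) − 180 = -81.904°.
Going west by 81.904° from +53.583° reaches -28.321° without touching 180°.

No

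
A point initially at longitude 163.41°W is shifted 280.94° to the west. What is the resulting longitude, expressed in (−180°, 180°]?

Start at -163.41°; shift −280.94° → -444.35°.
-444.35° lies outside (−180°, 180°]; add 360° → -84.35°.

84.35°W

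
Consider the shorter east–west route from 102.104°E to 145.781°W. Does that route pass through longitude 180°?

Yes

Naïve |-145.781 − 102.104| = 247.885° > 180°, so the shorter arc goes the other way round — across 180°.
Signed shortest Δλ = ((-145.781 − 102.104 + 180) mod 360) − 180 = 112.115°.
Going east by 112.115° from +102.104° passes through 180° before reaching -145.781°.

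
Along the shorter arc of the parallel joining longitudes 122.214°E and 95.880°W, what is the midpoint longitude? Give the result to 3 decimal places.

166.833°W

Signed shortest Δλ from +122.214° to -95.880° is +141.906°.
Midpoint longitude = +122.214° + (+141.906°)/2 = +122.214° + 70.953° = +193.167°.
Normalise into (−180°, 180°]: -166.833°.
(The naïve average (+122.214 + -95.880)/2 = 13.167° is on the wrong side of the globe.)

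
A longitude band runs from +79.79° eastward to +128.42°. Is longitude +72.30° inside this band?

No

Band width going east from +79.79° to +128.42°: ((128.42 − 79.79) mod 360) = 48.63°.
Offset of +72.30° east of the west edge: ((72.30 − 79.79) mod 360) = 352.51°.
352.51° > 48.63° ⇒ outside.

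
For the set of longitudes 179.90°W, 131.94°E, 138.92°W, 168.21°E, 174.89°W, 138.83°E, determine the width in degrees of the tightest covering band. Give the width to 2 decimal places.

89.14°

Sort the longitudes: -179.90°, -174.89°, -138.92°, +131.94°, +138.83°, +168.21°.
Eastward gaps between consecutive values (wrapping around): 5.01°, 35.97°, 270.86°, 6.89°, 29.38°, 11.89°.
Largest gap = 270.86° ⇒ minimal covering band is its complement: 360° − 270.86° = 89.14°.
Band runs from +131.94° eastward to -138.92°, crossing the antimeridian.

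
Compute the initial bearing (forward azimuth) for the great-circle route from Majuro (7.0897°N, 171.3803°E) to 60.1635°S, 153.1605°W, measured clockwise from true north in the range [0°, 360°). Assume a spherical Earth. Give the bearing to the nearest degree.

Δλ = -153.1605 − 171.3803 = -324.5408°; wrapped into (−180°, 180°]: 35.4592°.
θ = atan2( sin Δλ · cos φ₂ , cos φ₁ · sin φ₂ − sin φ₁ · cos φ₂ · cos Δλ )
  = atan2(0.28863, -0.91083) = 162.418° → normalised to [0°, 360°): 162.418°.

162°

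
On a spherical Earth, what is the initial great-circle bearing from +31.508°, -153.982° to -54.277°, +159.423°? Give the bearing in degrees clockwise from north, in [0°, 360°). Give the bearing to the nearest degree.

205°

Δλ = 159.423 − -153.982 = 313.405°; wrapped into (−180°, 180°]: -46.595°.
θ = atan2( sin Δλ · cos φ₂ , cos φ₁ · sin φ₂ − sin φ₁ · cos φ₂ · cos Δλ )
  = atan2(-0.42419, -0.90183) = -154.809° → normalised to [0°, 360°): 205.191°.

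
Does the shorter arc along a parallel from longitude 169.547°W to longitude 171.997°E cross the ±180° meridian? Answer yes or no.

Naïve |171.997 − -169.547| = 341.544° > 180°, so the shorter arc goes the other way round — across 180°.
Signed shortest Δλ = ((171.997 − -169.547 + 180) mod 360) − 180 = -18.456°.
Going west by 18.456° from -169.547° passes through 180° before reaching +171.997°.

Yes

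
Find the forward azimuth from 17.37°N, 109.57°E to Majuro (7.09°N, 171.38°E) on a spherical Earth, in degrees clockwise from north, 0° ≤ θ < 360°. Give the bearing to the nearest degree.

Δλ = 171.38 − 109.57 = 61.81°.
θ = atan2( sin Δλ · cos φ₂ , cos φ₁ · sin φ₂ − sin φ₁ · cos φ₂ · cos Δλ )
  = atan2(0.87465, -0.02215) = 91.451° → normalised to [0°, 360°): 91.451°.

91°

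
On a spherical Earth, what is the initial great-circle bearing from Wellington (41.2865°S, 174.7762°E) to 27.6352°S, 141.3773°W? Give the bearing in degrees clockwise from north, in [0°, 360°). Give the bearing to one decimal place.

83.2°

Δλ = -141.3773 − 174.7762 = -316.1535°; wrapped into (−180°, 180°]: 43.8465°.
θ = atan2( sin Δλ · cos φ₂ , cos φ₁ · sin φ₂ − sin φ₁ · cos φ₂ · cos Δλ )
  = atan2(0.61370, 0.07304) = 83.213° → normalised to [0°, 360°): 83.213°.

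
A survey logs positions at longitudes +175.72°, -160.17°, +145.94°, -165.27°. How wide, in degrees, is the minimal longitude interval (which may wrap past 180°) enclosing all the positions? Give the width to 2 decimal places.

53.89°

Sort the longitudes: -165.27°, -160.17°, +145.94°, +175.72°.
Eastward gaps between consecutive values (wrapping around): 5.10°, 306.11°, 29.78°, 19.01°.
Largest gap = 306.11° ⇒ minimal covering band is its complement: 360° − 306.11° = 53.89°.
Band runs from +145.94° eastward to -160.17°, crossing the antimeridian.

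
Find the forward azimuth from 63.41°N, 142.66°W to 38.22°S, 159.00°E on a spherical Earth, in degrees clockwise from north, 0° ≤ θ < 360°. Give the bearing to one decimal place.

Δλ = 159.00 − -142.66 = 301.66°; wrapped into (−180°, 180°]: -58.34°.
θ = atan2( sin Δλ · cos φ₂ , cos φ₁ · sin φ₂ − sin φ₁ · cos φ₂ · cos Δλ )
  = atan2(-0.66872, -0.64567) = -133.996° → normalised to [0°, 360°): 226.004°.

226.0°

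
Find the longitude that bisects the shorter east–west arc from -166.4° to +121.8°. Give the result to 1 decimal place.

Signed shortest Δλ from -166.4° to +121.8° is -71.8°.
Midpoint longitude = -166.4° + (-71.8°)/2 = -166.4° − 35.9° = -202.3°.
Normalise into (−180°, 180°]: +157.7°.
(The naïve average (-166.4 + +121.8)/2 = -22.3° is on the wrong side of the globe.)

+157.7°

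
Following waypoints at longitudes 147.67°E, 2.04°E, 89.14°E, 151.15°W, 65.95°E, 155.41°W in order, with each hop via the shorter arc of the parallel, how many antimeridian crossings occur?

3

Leg 1: +147.67° → +2.04°, shortest Δλ = -145.63° (west) — does not cross 180°.
Leg 2: +2.04° → +89.14°, shortest Δλ = 87.1° (east) — does not cross 180°.
Leg 3: +89.14° → -151.15°, shortest Δλ = 119.71° (east) — crosses 180°.
Leg 4: -151.15° → +65.95°, shortest Δλ = -142.9° (west) — crosses 180°.
Leg 5: +65.95° → -155.41°, shortest Δλ = 138.64° (east) — crosses 180°.
Total crossings: 3.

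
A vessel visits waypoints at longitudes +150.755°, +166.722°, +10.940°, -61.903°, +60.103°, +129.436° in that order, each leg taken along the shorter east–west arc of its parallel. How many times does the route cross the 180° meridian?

0

Leg 1: +150.755° → +166.722°, shortest Δλ = 15.967° (east) — does not cross 180°.
Leg 2: +166.722° → +10.940°, shortest Δλ = -155.782° (west) — does not cross 180°.
Leg 3: +10.940° → -61.903°, shortest Δλ = -72.843° (west) — does not cross 180°.
Leg 4: -61.903° → +60.103°, shortest Δλ = 122.006° (east) — does not cross 180°.
Leg 5: +60.103° → +129.436°, shortest Δλ = 69.333° (east) — does not cross 180°.
Total crossings: 0.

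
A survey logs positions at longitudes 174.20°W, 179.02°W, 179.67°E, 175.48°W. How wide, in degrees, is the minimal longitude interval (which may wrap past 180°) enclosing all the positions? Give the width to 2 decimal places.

6.13°

Sort the longitudes: -179.02°, -175.48°, -174.20°, +179.67°.
Eastward gaps between consecutive values (wrapping around): 3.54°, 1.28°, 353.87°, 1.31°.
Largest gap = 353.87° ⇒ minimal covering band is its complement: 360° − 353.87° = 6.13°.
Band runs from +179.67° eastward to -174.20°, crossing the antimeridian.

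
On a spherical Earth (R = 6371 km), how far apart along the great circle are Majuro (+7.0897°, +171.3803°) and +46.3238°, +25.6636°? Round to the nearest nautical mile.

7114 nmi

Δλ = 25.6636 − 171.3803 = -145.7167°.
Δφ = 46.3238 − 7.0897 = 39.2341°.
a = sin²(Δφ/2) + cos φ₁ · cos φ₂ · sin²(Δλ/2) = 0.738487.
c = 2·atan2(√a, √(1−a)) = 2.06800 rad → d = 6371·c ≈ 13175.25 km ≈ 7114.07 nmi.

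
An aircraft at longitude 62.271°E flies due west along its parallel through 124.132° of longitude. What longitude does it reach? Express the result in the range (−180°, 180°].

61.861°W

Start at +62.271°; shift −124.132° → -61.861°.
-61.861° already lies in (−180°, 180°].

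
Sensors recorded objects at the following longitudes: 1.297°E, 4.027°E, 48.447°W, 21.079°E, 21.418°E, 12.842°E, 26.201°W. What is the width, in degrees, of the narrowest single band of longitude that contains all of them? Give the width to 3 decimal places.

Sort the longitudes: -48.447°, -26.201°, +1.297°, +4.027°, +12.842°, +21.079°, +21.418°.
Eastward gaps between consecutive values (wrapping around): 22.246°, 27.498°, 2.730°, 8.815°, 8.237°, 0.339°, 290.135°.
Largest gap = 290.135° ⇒ minimal covering band is its complement: 360° − 290.135° = 69.865°.
Band runs from -48.447° eastward to +21.418°.

69.865°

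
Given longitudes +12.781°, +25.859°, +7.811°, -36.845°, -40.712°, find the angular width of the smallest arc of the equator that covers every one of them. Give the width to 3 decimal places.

Sort the longitudes: -40.712°, -36.845°, +7.811°, +12.781°, +25.859°.
Eastward gaps between consecutive values (wrapping around): 3.867°, 44.656°, 4.970°, 13.078°, 293.429°.
Largest gap = 293.429° ⇒ minimal covering band is its complement: 360° − 293.429° = 66.571°.
Band runs from -40.712° eastward to +25.859°.

66.571°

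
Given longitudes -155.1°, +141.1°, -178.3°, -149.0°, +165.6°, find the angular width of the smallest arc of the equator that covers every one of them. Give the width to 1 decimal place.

69.9°

Sort the longitudes: -178.3°, -155.1°, -149.0°, +141.1°, +165.6°.
Eastward gaps between consecutive values (wrapping around): 23.2°, 6.1°, 290.1°, 24.5°, 16.1°.
Largest gap = 290.1° ⇒ minimal covering band is its complement: 360° − 290.1° = 69.9°.
Band runs from +141.1° eastward to -149.0°, crossing the antimeridian.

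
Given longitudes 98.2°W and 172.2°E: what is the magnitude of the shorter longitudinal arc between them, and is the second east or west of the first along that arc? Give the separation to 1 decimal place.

Raw difference: 172.2 − -98.2 = 270.4°.
Normalise into (−180°, 180°]: 270.4° − 360° = -89.6°.
Negative ⇒ the second point lies to the west; separation 89.6°.

89.6° west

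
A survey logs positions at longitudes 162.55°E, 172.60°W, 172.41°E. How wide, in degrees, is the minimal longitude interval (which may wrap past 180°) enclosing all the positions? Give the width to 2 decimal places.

24.85°

Sort the longitudes: -172.60°, +162.55°, +172.41°.
Eastward gaps between consecutive values (wrapping around): 335.15°, 9.86°, 14.99°.
Largest gap = 335.15° ⇒ minimal covering band is its complement: 360° − 335.15° = 24.85°.
Band runs from +162.55° eastward to -172.60°, crossing the antimeridian.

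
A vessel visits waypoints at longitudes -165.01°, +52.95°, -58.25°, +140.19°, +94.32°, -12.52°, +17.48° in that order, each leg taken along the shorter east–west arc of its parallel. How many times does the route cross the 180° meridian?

Leg 1: -165.01° → +52.95°, shortest Δλ = -142.04° (west) — crosses 180°.
Leg 2: +52.95° → -58.25°, shortest Δλ = -111.2° (west) — does not cross 180°.
Leg 3: -58.25° → +140.19°, shortest Δλ = -161.56° (west) — crosses 180°.
Leg 4: +140.19° → +94.32°, shortest Δλ = -45.87° (west) — does not cross 180°.
Leg 5: +94.32° → -12.52°, shortest Δλ = -106.84° (west) — does not cross 180°.
Leg 6: -12.52° → +17.48°, shortest Δλ = 30.0° (east) — does not cross 180°.
Total crossings: 2.

2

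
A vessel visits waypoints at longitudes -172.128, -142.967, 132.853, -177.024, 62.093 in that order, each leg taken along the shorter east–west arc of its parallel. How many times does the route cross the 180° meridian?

3

Leg 1: -172.128° → -142.967°, shortest Δλ = 29.161° (east) — does not cross 180°.
Leg 2: -142.967° → +132.853°, shortest Δλ = -84.18° (west) — crosses 180°.
Leg 3: +132.853° → -177.024°, shortest Δλ = 50.123° (east) — crosses 180°.
Leg 4: -177.024° → +62.093°, shortest Δλ = -120.883° (west) — crosses 180°.
Total crossings: 3.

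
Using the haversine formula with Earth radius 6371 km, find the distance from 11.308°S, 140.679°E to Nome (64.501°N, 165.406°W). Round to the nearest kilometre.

9551 km

Δλ = -165.406 − 140.679 = -306.085°; wrapped into (−180°, 180°]: 53.915°.
Δφ = 64.501 − -11.308 = 75.809°.
a = sin²(Δφ/2) + cos φ₁ · cos φ₂ · sin²(Δλ/2) = 0.464175.
c = 2·atan2(√a, √(1−a)) = 1.49909 rad → d = 6371·c ≈ 9550.67 km.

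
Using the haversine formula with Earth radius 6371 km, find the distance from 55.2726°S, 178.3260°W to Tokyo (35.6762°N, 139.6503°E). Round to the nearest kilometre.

Δλ = 139.6503 − -178.3260 = 317.9763°; wrapped into (−180°, 180°]: -42.0237°.
Δφ = 35.6762 − -55.2726 = 90.9488°.
a = sin²(Δφ/2) + cos φ₁ · cos φ₂ · sin²(Δλ/2) = 0.567775.
c = 2·atan2(√a, √(1−a)) = 1.70676 rad → d = 6371·c ≈ 10873.79 km.

10874 km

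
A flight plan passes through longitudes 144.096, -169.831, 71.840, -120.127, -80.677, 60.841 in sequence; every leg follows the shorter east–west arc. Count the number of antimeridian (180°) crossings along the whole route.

Leg 1: +144.096° → -169.831°, shortest Δλ = 46.073° (east) — crosses 180°.
Leg 2: -169.831° → +71.840°, shortest Δλ = -118.329° (west) — crosses 180°.
Leg 3: +71.840° → -120.127°, shortest Δλ = 168.033° (east) — crosses 180°.
Leg 4: -120.127° → -80.677°, shortest Δλ = 39.45° (east) — does not cross 180°.
Leg 5: -80.677° → +60.841°, shortest Δλ = 141.518° (east) — does not cross 180°.
Total crossings: 3.

3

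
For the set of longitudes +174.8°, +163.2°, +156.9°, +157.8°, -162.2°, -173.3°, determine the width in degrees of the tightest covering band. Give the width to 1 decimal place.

Sort the longitudes: -173.3°, -162.2°, +156.9°, +157.8°, +163.2°, +174.8°.
Eastward gaps between consecutive values (wrapping around): 11.1°, 319.1°, 0.9°, 5.4°, 11.6°, 11.9°.
Largest gap = 319.1° ⇒ minimal covering band is its complement: 360° − 319.1° = 40.9°.
Band runs from +156.9° eastward to -162.2°, crossing the antimeridian.

40.9°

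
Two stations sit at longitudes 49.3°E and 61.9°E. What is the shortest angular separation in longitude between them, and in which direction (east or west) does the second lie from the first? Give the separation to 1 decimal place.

12.6° east

Raw difference: 61.9 − 49.3 = 12.6°.
Normalise into (−180°, 180°]: 12.6° stays 12.6°.
Positive ⇒ the second point lies to the east; separation 12.6°.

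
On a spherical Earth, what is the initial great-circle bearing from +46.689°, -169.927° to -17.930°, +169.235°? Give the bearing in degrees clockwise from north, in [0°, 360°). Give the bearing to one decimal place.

201.5°

Δλ = 169.235 − -169.927 = 339.162°; wrapped into (−180°, 180°]: -20.838°.
θ = atan2( sin Δλ · cos φ₂ , cos φ₁ · sin φ₂ − sin φ₁ · cos φ₂ · cos Δλ )
  = atan2(-0.33845, -0.85819) = -158.477° → normalised to [0°, 360°): 201.523°.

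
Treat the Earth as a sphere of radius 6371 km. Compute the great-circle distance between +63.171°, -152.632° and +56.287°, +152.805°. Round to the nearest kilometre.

Δλ = 152.805 − -152.632 = 305.437°; wrapped into (−180°, 180°]: -54.563°.
Δφ = 56.287 − 63.171 = -6.884°.
a = sin²(Δφ/2) + cos φ₁ · cos φ₂ · sin²(Δλ/2) = 0.056234.
c = 2·atan2(√a, √(1−a)) = 0.47884 rad → d = 6371·c ≈ 3050.67 km.

3051 km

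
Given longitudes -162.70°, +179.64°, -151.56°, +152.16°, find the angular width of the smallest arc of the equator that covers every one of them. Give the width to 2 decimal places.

Sort the longitudes: -162.70°, -151.56°, +152.16°, +179.64°.
Eastward gaps between consecutive values (wrapping around): 11.14°, 303.72°, 27.48°, 17.66°.
Largest gap = 303.72° ⇒ minimal covering band is its complement: 360° − 303.72° = 56.28°.
Band runs from +152.16° eastward to -151.56°, crossing the antimeridian.

56.28°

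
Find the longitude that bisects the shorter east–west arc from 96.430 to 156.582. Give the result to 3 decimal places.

Signed shortest Δλ from +96.430° to +156.582° is +60.152°.
Midpoint longitude = +96.430° + (+60.152°)/2 = +96.430° + 30.076° = +126.506°.

+126.506°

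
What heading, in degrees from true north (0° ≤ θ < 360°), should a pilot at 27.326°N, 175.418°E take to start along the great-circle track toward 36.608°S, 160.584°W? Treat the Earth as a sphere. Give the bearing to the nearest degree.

Δλ = -160.584 − 175.418 = -336.002°; wrapped into (−180°, 180°]: 23.998°.
θ = atan2( sin Δλ · cos φ₂ , cos φ₁ · sin φ₂ − sin φ₁ · cos φ₂ · cos Δλ )
  = atan2(0.32648, -0.86644) = 159.353° → normalised to [0°, 360°): 159.353°.

159°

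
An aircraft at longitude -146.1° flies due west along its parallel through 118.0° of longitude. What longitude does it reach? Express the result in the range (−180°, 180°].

+95.9°

Start at -146.1°; shift −118.0° → -264.1°.
-264.1° lies outside (−180°, 180°]; add 360° → +95.9°.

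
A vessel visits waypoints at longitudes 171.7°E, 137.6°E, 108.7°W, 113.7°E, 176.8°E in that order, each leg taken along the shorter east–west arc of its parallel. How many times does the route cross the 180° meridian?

2

Leg 1: +171.7° → +137.6°, shortest Δλ = -34.1° (west) — does not cross 180°.
Leg 2: +137.6° → -108.7°, shortest Δλ = 113.7° (east) — crosses 180°.
Leg 3: -108.7° → +113.7°, shortest Δλ = -137.6° (west) — crosses 180°.
Leg 4: +113.7° → +176.8°, shortest Δλ = 63.1° (east) — does not cross 180°.
Total crossings: 2.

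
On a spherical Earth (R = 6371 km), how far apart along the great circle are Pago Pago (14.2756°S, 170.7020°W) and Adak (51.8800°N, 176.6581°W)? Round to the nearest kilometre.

7379 km

Δλ = -176.6581 − -170.7020 = -5.9561°.
Δφ = 51.8800 − -14.2756 = 66.1556°.
a = sin²(Δφ/2) + cos φ₁ · cos φ₂ · sin²(Δλ/2) = 0.299488.
c = 2·atan2(√a, √(1−a)) = 1.15816 rad → d = 6371·c ≈ 7378.64 km.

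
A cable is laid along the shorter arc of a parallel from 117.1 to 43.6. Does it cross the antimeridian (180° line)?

No

Signed shortest Δλ = ((43.6 − 117.1 + 180) mod 360) − 180 = -73.5°.
Going west by 73.5° from +117.1° reaches +43.6° without touching 180°.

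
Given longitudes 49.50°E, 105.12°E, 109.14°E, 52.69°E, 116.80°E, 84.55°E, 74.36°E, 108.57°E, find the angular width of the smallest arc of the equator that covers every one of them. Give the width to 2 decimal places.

67.30°

Sort the longitudes: +49.50°, +52.69°, +74.36°, +84.55°, +105.12°, +108.57°, +109.14°, +116.80°.
Eastward gaps between consecutive values (wrapping around): 3.19°, 21.67°, 10.19°, 20.57°, 3.45°, 0.57°, 7.66°, 292.70°.
Largest gap = 292.70° ⇒ minimal covering band is its complement: 360° − 292.70° = 67.30°.
Band runs from +49.50° eastward to +116.80°.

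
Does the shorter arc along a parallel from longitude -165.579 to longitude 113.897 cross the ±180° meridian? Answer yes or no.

Yes

Naïve |113.897 − -165.579| = 279.476° > 180°, so the shorter arc goes the other way round — across 180°.
Signed shortest Δλ = ((113.897 − -165.579 + 180) mod 360) − 180 = -80.524°.
Going west by 80.524° from -165.579° passes through 180° before reaching +113.897°.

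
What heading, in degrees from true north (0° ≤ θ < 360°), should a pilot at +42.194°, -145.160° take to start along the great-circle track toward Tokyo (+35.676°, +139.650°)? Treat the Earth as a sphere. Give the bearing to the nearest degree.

290°

Δλ = 139.650 − -145.160 = 284.810°; wrapped into (−180°, 180°]: -75.190°.
θ = atan2( sin Δλ · cos φ₂ , cos φ₁ · sin φ₂ − sin φ₁ · cos φ₂ · cos Δλ )
  = atan2(-0.78534, 0.29262) = -69.565° → normalised to [0°, 360°): 290.435°.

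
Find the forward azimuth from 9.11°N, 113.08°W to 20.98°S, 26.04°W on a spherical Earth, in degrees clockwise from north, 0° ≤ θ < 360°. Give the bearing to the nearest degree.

Δλ = -26.04 − -113.08 = 87.04°.
θ = atan2( sin Δλ · cos φ₂ , cos φ₁ · sin φ₂ − sin φ₁ · cos φ₂ · cos Δλ )
  = atan2(0.93246, -0.36116) = 111.172° → normalised to [0°, 360°): 111.172°.

111°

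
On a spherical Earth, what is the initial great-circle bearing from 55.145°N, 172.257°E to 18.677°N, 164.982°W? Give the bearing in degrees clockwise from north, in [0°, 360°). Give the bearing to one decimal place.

145.5°

Δλ = -164.982 − 172.257 = -337.239°; wrapped into (−180°, 180°]: 22.761°.
θ = atan2( sin Δλ · cos φ₂ , cos φ₁ · sin φ₂ − sin φ₁ · cos φ₂ · cos Δλ )
  = atan2(0.36651, -0.53384) = 145.528° → normalised to [0°, 360°): 145.528°.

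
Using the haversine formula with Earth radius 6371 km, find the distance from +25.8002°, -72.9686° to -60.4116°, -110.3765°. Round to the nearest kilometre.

Δλ = -110.3765 − -72.9686 = -37.4079°.
Δφ = -60.4116 − 25.8002 = -86.2118°.
a = sin²(Δφ/2) + cos φ₁ · cos φ₂ · sin²(Δλ/2) = 0.512680.
c = 2·atan2(√a, √(1−a)) = 1.59616 rad → d = 6371·c ≈ 10169.14 km.

10169 km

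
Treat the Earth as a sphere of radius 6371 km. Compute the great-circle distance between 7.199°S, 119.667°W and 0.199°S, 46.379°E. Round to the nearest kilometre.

18262 km

Δλ = 46.379 − -119.667 = 166.046°.
Δφ = -0.199 − -7.199 = 7.000°.
a = sin²(Δφ/2) + cos φ₁ · cos φ₂ · sin²(Δλ/2) = 0.981199.
c = 2·atan2(√a, √(1−a)) = 2.86649 rad → d = 6371·c ≈ 18262.43 km.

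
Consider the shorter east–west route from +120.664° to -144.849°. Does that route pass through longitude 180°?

Yes

Naïve |-144.849 − 120.664| = 265.513° > 180°, so the shorter arc goes the other way round — across 180°.
Signed shortest Δλ = ((-144.849 − 120.664 + 180) mod 360) − 180 = 94.487°.
Going east by 94.487° from +120.664° passes through 180° before reaching -144.849°.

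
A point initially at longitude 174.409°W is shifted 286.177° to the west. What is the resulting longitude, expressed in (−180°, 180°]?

Start at -174.409°; shift −286.177° → -460.586°.
-460.586° lies outside (−180°, 180°]; add 360° → -100.586°.

100.586°W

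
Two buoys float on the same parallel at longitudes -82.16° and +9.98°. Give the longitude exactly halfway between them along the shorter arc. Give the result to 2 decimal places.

Signed shortest Δλ from -82.16° to +9.98° is +92.14°.
Midpoint longitude = -82.16° + (+92.14°)/2 = -82.16° + 46.07° = -36.09°.

-36.09°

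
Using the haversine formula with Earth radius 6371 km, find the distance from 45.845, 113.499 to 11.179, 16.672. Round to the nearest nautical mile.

5204 nmi

Δλ = 16.672 − 113.499 = -96.827°.
Δφ = 11.179 − 45.845 = -34.666°.
a = sin²(Δφ/2) + cos φ₁ · cos φ₂ · sin²(Δλ/2) = 0.471069.
c = 2·atan2(√a, √(1−a)) = 1.51290 rad → d = 6371·c ≈ 9638.70 km ≈ 5204.48 nmi.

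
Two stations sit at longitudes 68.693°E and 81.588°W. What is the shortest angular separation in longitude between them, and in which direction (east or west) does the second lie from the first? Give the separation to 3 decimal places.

Raw difference: -81.588 − 68.693 = -150.281°.
Normalise into (−180°, 180°]: -150.281° stays -150.281°.
Negative ⇒ the second point lies to the west; separation 150.281°.

150.281° west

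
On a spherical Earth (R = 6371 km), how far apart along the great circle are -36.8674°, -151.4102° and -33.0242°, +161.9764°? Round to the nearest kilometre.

Δλ = 161.9764 − -151.4102 = 313.3866°; wrapped into (−180°, 180°]: -46.6134°.
Δφ = -33.0242 − -36.8674 = 3.8432°.
a = sin²(Δφ/2) + cos φ₁ · cos φ₂ · sin²(Δλ/2) = 0.106128.
c = 2·atan2(√a, √(1−a)) = 0.66366 rad → d = 6371·c ≈ 4228.17 km.

4228 km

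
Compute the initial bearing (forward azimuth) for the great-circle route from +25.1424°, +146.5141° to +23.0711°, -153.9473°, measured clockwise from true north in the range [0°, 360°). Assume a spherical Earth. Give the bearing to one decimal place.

78.8°

Δλ = -153.9473 − 146.5141 = -300.4614°; wrapped into (−180°, 180°]: 59.5386°.
θ = atan2( sin Δλ · cos φ₂ , cos φ₁ · sin φ₂ − sin φ₁ · cos φ₂ · cos Δλ )
  = atan2(0.79303, 0.15658) = 78.831° → normalised to [0°, 360°): 78.831°.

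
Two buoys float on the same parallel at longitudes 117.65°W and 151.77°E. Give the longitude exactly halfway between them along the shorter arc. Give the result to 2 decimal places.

Signed shortest Δλ from -117.65° to +151.77° is -90.58°.
Midpoint longitude = -117.65° + (-90.58°)/2 = -117.65° − 45.29° = -162.94°.
(The naïve average (-117.65 + +151.77)/2 = 17.06° is on the wrong side of the globe.)

162.94°W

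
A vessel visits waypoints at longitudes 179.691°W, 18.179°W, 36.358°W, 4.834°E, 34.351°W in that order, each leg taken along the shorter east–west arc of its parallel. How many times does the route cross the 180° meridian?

Leg 1: -179.691° → -18.179°, shortest Δλ = 161.512° (east) — does not cross 180°.
Leg 2: -18.179° → -36.358°, shortest Δλ = -18.179° (west) — does not cross 180°.
Leg 3: -36.358° → +4.834°, shortest Δλ = 41.192° (east) — does not cross 180°.
Leg 4: +4.834° → -34.351°, shortest Δλ = -39.185° (west) — does not cross 180°.
Total crossings: 0.

0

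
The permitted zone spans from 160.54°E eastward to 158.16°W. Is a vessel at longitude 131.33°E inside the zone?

No

Band width going east from +160.54° to -158.16°: ((-158.16 − 160.54) mod 360) = 41.30°.
Offset of +131.33° east of the west edge: ((131.33 − 160.54) mod 360) = 330.79°.
330.79° > 41.30° ⇒ outside.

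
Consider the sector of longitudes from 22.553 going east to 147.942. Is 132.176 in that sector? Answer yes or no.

Yes

Band width going east from +22.553° to +147.942°: ((147.942 − 22.553) mod 360) = 125.389°.
Offset of +132.176° east of the west edge: ((132.176 − 22.553) mod 360) = 109.623°.
109.623° ≤ 125.389° ⇒ inside.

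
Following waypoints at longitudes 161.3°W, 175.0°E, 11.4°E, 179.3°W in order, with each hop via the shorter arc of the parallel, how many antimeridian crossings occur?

2

Leg 1: -161.3° → +175.0°, shortest Δλ = -23.7° (west) — crosses 180°.
Leg 2: +175.0° → +11.4°, shortest Δλ = -163.6° (west) — does not cross 180°.
Leg 3: +11.4° → -179.3°, shortest Δλ = 169.3° (east) — crosses 180°.
Total crossings: 2.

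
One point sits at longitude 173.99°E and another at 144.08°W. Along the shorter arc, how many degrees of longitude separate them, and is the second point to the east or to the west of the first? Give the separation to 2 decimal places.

41.93° east

Raw difference: -144.08 − 173.99 = -318.07°.
Normalise into (−180°, 180°]: -318.07° + 360° = 41.93°.
Positive ⇒ the second point lies to the east; separation 41.93°.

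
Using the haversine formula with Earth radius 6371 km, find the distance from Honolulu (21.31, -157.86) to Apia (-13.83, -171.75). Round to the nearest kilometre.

Δλ = -171.75 − -157.86 = -13.89°.
Δφ = -13.83 − 21.31 = -35.14°.
a = sin²(Δφ/2) + cos φ₁ · cos φ₂ · sin²(Δλ/2) = 0.104352.
c = 2·atan2(√a, √(1−a)) = 0.65787 rad → d = 6371·c ≈ 4191.30 km.

4191 km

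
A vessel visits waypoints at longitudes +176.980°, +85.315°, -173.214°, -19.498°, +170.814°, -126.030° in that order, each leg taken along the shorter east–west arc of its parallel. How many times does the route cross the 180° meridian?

3

Leg 1: +176.980° → +85.315°, shortest Δλ = -91.665° (west) — does not cross 180°.
Leg 2: +85.315° → -173.214°, shortest Δλ = 101.471° (east) — crosses 180°.
Leg 3: -173.214° → -19.498°, shortest Δλ = 153.716° (east) — does not cross 180°.
Leg 4: -19.498° → +170.814°, shortest Δλ = -169.688° (west) — crosses 180°.
Leg 5: +170.814° → -126.030°, shortest Δλ = 63.156° (east) — crosses 180°.
Total crossings: 3.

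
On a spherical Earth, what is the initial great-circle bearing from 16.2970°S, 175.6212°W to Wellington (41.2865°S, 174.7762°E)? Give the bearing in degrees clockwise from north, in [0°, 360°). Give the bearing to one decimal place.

196.4°

Δλ = 174.7762 − -175.6212 = 350.3974°; wrapped into (−180°, 180°]: -9.6026°.
θ = atan2( sin Δλ · cos φ₂ , cos φ₁ · sin φ₂ − sin φ₁ · cos φ₂ · cos Δλ )
  = atan2(-0.12535, -0.42541) = -163.582° → normalised to [0°, 360°): 196.418°.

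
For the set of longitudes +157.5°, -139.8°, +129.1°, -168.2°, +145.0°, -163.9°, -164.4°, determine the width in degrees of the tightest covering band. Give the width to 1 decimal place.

Sort the longitudes: -168.2°, -164.4°, -163.9°, -139.8°, +129.1°, +145.0°, +157.5°.
Eastward gaps between consecutive values (wrapping around): 3.8°, 0.5°, 24.1°, 268.9°, 15.9°, 12.5°, 34.3°.
Largest gap = 268.9° ⇒ minimal covering band is its complement: 360° − 268.9° = 91.1°.
Band runs from +129.1° eastward to -139.8°, crossing the antimeridian.

91.1°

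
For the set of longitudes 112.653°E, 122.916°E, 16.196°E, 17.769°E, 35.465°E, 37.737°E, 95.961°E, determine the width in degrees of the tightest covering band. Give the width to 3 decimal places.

Sort the longitudes: +16.196°, +17.769°, +35.465°, +37.737°, +95.961°, +112.653°, +122.916°.
Eastward gaps between consecutive values (wrapping around): 1.573°, 17.696°, 2.272°, 58.224°, 16.692°, 10.263°, 253.280°.
Largest gap = 253.280° ⇒ minimal covering band is its complement: 360° − 253.280° = 106.720°.
Band runs from +16.196° eastward to +122.916°.

106.720°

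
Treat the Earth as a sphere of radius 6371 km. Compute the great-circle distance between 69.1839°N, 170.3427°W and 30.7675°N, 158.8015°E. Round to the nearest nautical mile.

2536 nmi

Δλ = 158.8015 − -170.3427 = 329.1442°; wrapped into (−180°, 180°]: -30.8558°.
Δφ = 30.7675 − 69.1839 = -38.4164°.
a = sin²(Δφ/2) + cos φ₁ · cos φ₂ · sin²(Δλ/2) = 0.129852.
c = 2·atan2(√a, √(1−a)) = 0.73729 rad → d = 6371·c ≈ 4697.24 km ≈ 2536.31 nmi.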